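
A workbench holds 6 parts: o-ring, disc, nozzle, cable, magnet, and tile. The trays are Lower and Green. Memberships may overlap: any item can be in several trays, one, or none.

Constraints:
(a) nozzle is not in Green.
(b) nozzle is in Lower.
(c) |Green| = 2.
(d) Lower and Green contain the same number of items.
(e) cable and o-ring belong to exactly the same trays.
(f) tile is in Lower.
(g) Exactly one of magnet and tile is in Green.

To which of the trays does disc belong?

disc: Green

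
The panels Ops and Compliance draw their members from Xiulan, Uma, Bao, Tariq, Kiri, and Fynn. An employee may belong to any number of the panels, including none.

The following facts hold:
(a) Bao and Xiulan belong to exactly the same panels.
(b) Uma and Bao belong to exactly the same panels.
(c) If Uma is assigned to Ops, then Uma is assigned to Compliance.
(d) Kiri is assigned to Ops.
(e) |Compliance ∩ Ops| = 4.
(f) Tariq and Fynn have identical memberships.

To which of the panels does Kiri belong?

Kiri: Compliance, Ops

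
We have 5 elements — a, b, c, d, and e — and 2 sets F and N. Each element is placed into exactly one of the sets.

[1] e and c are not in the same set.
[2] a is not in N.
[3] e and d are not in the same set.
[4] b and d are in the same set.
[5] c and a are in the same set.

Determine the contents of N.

From (2): a ∉ N.
(5): c matches a: c ∉ N.
Only one set left: a ∈ F.
Only one set left: c ∈ F.
(1): e ∉ F.
Only one set left: e ∈ N.
(3): d ∉ N.
(4): b matches d: b ∉ N.
Only one set left: b ∈ F.
Only one set left: d ∈ F.

N = {e}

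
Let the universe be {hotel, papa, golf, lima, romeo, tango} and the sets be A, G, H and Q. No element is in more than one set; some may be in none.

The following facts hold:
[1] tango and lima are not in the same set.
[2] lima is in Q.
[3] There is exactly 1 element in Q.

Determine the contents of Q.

From (2): lima ∈ Q.
(1): tango ∉ Q.
(3): Q already has 1, so the rest are out.

Q = {lima}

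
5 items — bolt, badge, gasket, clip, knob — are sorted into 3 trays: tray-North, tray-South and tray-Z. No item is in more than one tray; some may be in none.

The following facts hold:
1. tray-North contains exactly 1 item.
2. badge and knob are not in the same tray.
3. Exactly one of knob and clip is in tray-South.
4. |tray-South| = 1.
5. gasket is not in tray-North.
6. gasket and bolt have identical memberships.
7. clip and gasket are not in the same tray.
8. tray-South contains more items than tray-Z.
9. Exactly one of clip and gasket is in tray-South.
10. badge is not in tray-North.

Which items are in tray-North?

tray-North = {knob}

From (5): gasket ∉ tray-North.
From (10): badge ∉ tray-North.
(6): bolt matches gasket: bolt ∉ tray-North.
Suppose clip ∈ tray-North: no assignment then satisfies all the clues, so clip ∉ tray-North.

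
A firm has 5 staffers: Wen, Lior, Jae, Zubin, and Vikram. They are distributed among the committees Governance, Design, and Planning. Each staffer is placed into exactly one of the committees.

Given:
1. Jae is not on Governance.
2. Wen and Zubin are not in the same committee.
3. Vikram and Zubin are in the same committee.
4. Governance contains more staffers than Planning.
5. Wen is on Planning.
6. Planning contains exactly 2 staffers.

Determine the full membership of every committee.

Governance = {Lior, Vikram, Zubin}; Design = {}; Planning = {Jae, Wen}

From (1): Jae ∉ Governance.
From (5): Wen ∈ Planning.
(2): Zubin ∉ Planning.
(3): Vikram matches Zubin: Vikram ∉ Planning.
Suppose Lior ∉ Governance: no assignment then satisfies all the clues, so Lior ∈ Governance.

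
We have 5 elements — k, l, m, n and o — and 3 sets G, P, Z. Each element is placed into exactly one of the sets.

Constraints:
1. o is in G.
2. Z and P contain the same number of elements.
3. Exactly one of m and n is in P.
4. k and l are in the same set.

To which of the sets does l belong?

From (1): o ∈ G.
Suppose l ∉ G: no assignment then satisfies all the clues, so l ∈ G.

l: G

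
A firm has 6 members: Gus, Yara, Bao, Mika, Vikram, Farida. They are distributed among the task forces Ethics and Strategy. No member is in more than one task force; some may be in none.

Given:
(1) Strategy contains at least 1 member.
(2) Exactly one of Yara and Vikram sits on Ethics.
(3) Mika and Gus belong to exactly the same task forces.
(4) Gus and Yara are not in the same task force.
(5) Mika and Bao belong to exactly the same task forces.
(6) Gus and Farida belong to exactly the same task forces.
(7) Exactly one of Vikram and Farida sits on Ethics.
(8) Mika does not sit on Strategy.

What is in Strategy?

Strategy = {Yara}

From (8): Mika ∉ Strategy.
(3): Gus matches Mika: Gus ∉ Strategy.
(5): Bao matches Mika: Bao ∉ Strategy.
(6): Farida matches Gus: Farida ∉ Strategy.
Suppose Yara ∉ Strategy: no assignment then satisfies all the clues, so Yara ∈ Strategy.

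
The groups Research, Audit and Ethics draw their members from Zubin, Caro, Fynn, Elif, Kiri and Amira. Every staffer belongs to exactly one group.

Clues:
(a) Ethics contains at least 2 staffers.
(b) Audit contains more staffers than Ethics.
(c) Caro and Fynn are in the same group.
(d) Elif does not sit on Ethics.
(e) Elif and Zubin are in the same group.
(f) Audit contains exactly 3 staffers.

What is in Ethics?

Ethics = {Caro, Fynn}

From (d): Elif ∉ Ethics.
(e): Zubin matches Elif: Zubin ∉ Ethics.
Suppose Caro ∉ Ethics: no assignment then satisfies all the clues, so Caro ∈ Ethics.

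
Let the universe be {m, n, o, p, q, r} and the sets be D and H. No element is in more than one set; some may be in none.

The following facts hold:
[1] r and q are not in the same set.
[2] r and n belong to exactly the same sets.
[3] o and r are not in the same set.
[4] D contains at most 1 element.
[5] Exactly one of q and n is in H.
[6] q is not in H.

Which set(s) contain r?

From (6): q ∉ H.
(5) (exactly one): n ∈ H.
(2): r matches n: r ∉ D.
(2): r matches n: r ∈ H.
(3): o ∉ H.

r: H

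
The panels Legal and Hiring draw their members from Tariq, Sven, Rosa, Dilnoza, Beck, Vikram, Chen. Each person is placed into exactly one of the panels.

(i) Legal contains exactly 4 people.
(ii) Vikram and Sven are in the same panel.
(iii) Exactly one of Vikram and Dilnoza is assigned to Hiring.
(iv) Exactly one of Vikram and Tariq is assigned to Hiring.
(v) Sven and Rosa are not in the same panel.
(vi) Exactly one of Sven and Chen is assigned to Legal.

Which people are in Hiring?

Hiring = {Beck, Sven, Vikram}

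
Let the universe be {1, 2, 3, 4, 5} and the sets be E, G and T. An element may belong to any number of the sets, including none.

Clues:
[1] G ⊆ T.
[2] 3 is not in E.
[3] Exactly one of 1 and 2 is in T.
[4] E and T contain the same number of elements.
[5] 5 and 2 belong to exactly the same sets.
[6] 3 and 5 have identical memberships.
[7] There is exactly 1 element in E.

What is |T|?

1

From (2): 3 ∉ E.
(6): 5 matches 3: 5 ∉ E.
(5): 2 matches 5: 2 ∉ E.
Suppose 1 ∉ T: no assignment then satisfies all the clues, so 1 ∈ T.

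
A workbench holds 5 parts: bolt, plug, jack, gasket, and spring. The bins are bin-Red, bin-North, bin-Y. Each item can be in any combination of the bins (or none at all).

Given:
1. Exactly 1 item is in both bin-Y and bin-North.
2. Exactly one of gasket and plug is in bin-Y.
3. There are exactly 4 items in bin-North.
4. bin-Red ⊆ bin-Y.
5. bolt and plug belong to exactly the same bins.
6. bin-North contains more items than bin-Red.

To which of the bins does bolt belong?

bolt: bin-North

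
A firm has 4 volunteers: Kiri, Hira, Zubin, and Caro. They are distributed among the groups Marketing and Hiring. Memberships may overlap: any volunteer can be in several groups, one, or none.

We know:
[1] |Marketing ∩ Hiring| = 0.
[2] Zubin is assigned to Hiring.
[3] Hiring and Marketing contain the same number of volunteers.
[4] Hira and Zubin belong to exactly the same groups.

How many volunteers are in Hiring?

2

From (2): Zubin ∈ Hiring.
(4): Hira matches Zubin: Hira ∈ Hiring.
Suppose Kiri ∉ Marketing: no assignment then satisfies all the clues, so Kiri ∈ Marketing.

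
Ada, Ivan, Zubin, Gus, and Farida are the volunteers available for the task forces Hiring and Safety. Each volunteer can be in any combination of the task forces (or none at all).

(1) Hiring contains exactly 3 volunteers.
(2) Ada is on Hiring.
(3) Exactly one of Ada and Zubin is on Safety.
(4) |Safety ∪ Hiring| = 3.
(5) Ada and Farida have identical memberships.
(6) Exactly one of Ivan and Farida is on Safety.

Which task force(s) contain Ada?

Ada: Hiring, Safety

From (2): Ada ∈ Hiring.
(5): Farida matches Ada: Farida ∈ Hiring.
Suppose Ada ∉ Safety: no assignment then satisfies all the clues, so Ada ∈ Safety.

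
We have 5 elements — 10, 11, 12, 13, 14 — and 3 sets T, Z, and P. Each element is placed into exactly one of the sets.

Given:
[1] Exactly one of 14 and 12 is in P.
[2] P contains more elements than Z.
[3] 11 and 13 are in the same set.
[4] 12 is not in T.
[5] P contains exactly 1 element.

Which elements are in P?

P = {12}

From (4): 12 ∉ T.
Suppose 10 ∈ P: no assignment then satisfies all the clues, so 10 ∉ P.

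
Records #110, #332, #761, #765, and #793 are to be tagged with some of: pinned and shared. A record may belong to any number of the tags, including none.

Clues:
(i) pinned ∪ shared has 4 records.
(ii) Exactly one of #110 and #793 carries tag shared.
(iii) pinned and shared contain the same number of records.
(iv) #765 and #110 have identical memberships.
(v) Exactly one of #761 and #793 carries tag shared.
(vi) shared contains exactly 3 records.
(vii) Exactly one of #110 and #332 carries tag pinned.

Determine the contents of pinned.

pinned = {#110, #765, #793}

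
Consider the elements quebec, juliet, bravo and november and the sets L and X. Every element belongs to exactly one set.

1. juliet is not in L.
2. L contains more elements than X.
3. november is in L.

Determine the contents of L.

L = {bravo, november, quebec}

From (1): juliet ∉ L.
From (3): november ∈ L.
Only one set left: juliet ∈ X.
Suppose quebec ∉ L: no assignment then satisfies all the clues, so quebec ∈ L.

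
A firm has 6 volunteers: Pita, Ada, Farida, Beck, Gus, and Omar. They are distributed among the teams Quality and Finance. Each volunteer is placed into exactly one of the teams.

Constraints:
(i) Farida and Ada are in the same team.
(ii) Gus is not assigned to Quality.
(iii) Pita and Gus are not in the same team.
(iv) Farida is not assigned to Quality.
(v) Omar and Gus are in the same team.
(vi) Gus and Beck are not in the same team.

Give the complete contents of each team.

Quality = {Beck, Pita}; Finance = {Ada, Farida, Gus, Omar}

From (ii): Gus ∉ Quality.
From (iv): Farida ∉ Quality.
(i): Ada matches Farida: Ada ∉ Quality.
(v): Omar matches Gus: Omar ∉ Quality.
Only one team left: Ada ∈ Finance.
Only one team left: Farida ∈ Finance.
Only one team left: Gus ∈ Finance.
Only one team left: Omar ∈ Finance.
(iii): Pita ∉ Finance.
(vi): Beck ∉ Finance.
Only one team left: Pita ∈ Quality.
Only one team left: Beck ∈ Quality.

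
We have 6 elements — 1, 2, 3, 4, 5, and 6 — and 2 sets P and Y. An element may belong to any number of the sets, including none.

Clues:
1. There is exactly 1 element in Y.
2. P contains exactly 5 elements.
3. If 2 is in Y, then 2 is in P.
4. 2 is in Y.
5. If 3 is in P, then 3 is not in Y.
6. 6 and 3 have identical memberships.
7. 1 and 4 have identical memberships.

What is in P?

P = {1, 2, 3, 4, 6}

From (4): 2 ∈ Y.
(1): Y already has 1, so the rest are out.
(3): 2 ∈ P.
Suppose 1 ∉ P: no assignment then satisfies all the clues, so 1 ∈ P.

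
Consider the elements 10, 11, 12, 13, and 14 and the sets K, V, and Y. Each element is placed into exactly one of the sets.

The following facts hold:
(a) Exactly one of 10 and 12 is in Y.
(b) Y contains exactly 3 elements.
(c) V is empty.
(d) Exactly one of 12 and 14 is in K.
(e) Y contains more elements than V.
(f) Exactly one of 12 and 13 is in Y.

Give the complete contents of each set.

K = {11, 12}; V = {}; Y = {10, 13, 14}

(c): V already has 0, so the rest are out.
Suppose 10 ∈ K: no assignment then satisfies all the clues, so 10 ∉ K.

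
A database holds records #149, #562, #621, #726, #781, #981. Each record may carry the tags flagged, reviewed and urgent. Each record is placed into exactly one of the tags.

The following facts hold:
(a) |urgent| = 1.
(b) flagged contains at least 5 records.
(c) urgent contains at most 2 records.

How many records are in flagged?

5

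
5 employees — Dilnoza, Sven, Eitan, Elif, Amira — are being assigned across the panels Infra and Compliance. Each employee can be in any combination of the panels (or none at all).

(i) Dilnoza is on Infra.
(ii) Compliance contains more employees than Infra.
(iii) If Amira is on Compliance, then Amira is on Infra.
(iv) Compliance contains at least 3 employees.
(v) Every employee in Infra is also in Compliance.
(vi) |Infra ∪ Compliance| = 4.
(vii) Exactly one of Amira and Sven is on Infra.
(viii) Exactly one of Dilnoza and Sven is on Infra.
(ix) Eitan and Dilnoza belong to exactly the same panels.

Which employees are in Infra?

From (i): Dilnoza ∈ Infra.
(v) with Dilnoza ∈ Infra: Dilnoza ∈ Compliance.
(viii) (exactly one): Sven ∉ Infra.
(ix): Eitan matches Dilnoza: Eitan ∈ Infra.
(ix): Eitan matches Dilnoza: Eitan ∈ Compliance.
(vii) (exactly one): Amira ∈ Infra.
(v) with Amira ∈ Infra: Amira ∈ Compliance.
Suppose Elif ∈ Infra: no assignment then satisfies all the clues, so Elif ∉ Infra.

Infra = {Amira, Dilnoza, Eitan}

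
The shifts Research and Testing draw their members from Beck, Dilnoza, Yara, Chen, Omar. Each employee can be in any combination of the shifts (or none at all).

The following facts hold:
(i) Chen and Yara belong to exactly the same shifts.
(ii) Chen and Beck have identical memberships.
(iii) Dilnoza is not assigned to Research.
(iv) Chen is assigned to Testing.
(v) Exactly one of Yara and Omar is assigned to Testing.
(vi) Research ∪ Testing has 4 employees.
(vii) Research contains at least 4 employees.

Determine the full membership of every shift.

Research = {Beck, Chen, Omar, Yara}; Testing = {Beck, Chen, Yara}

From (iii): Dilnoza ∉ Research.
From (iv): Chen ∈ Testing.
(i): Yara matches Chen: Yara ∈ Testing.
(ii): Beck matches Chen: Beck ∈ Testing.
(v) (exactly one): Omar ∉ Testing.
(vii): only 4 candidates remain for Research, so all are in.
Suppose Dilnoza ∈ Testing: no assignment then satisfies all the clues, so Dilnoza ∉ Testing.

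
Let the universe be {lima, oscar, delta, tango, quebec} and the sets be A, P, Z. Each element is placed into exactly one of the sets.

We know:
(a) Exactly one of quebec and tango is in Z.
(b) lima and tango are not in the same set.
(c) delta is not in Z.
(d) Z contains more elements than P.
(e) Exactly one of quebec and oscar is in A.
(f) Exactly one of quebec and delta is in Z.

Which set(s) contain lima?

lima: Z

From (c): delta ∉ Z.
(f) (exactly one): quebec ∈ Z.
(a) (exactly one): tango ∉ Z.
(e) (exactly one): oscar ∈ A.
Suppose lima ∈ A: no assignment then satisfies all the clues, so lima ∉ A.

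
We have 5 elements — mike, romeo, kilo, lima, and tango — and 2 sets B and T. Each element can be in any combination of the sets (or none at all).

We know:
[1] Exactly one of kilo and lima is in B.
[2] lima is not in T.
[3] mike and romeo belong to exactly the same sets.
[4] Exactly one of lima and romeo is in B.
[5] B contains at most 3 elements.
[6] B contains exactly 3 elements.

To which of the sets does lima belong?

From (2): lima ∉ T.
Suppose lima ∈ B: no assignment then satisfies all the clues, so lima ∉ B.

lima: none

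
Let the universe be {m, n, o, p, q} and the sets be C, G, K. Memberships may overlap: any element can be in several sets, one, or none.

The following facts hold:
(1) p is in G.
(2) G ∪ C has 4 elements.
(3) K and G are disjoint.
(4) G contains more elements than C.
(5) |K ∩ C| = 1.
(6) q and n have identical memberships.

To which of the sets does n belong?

n: G

From (1): p ∈ G.
(3) (disjoint): p ∉ K.
Suppose n ∈ C: no assignment then satisfies all the clues, so n ∉ C.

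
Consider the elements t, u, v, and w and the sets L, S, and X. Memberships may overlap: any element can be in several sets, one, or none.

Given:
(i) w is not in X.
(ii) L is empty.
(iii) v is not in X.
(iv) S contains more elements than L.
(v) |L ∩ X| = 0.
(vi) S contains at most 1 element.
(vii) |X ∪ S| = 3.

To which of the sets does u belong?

u: X

From (i): w ∉ X.
From (iii): v ∉ X.
(ii): L already has 0, so the rest are out.
Suppose u ∈ S: no assignment then satisfies all the clues, so u ∉ S.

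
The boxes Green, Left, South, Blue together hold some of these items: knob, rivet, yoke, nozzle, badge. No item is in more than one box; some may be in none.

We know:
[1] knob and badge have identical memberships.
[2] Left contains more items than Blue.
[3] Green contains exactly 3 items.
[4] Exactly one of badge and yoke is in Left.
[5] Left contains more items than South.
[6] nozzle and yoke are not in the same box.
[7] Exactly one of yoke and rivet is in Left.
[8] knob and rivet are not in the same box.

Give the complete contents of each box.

Green = {badge, knob, nozzle}; Left = {yoke}; South = {}; Blue = {}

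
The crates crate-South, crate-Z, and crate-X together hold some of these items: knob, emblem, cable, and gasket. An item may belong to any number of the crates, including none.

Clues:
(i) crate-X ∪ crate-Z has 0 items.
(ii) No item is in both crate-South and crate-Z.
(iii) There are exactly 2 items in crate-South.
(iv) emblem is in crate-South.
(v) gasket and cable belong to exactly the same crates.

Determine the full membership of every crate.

From (iv): emblem ∈ crate-South.
(ii) (disjoint): emblem ∉ crate-Z.
Suppose knob ∉ crate-South: no assignment then satisfies all the clues, so knob ∈ crate-South.

crate-South = {emblem, knob}; crate-Z = {}; crate-X = {}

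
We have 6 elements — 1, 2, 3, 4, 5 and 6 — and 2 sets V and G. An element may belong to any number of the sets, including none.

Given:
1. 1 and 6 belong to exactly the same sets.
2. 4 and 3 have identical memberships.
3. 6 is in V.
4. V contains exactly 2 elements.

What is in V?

From (3): 6 ∈ V.
(1): 1 matches 6: 1 ∈ V.
(4): V already has 2, so the rest are out.

V = {1, 6}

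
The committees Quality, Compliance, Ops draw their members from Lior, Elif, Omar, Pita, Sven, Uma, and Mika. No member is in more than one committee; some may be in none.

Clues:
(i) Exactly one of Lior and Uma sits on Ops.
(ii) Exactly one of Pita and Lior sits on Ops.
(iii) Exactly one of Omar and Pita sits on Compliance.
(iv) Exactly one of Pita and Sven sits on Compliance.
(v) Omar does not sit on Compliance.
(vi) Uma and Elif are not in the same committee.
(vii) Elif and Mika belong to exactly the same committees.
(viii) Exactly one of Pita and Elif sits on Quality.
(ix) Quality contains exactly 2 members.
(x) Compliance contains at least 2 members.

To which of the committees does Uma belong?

From (v): Omar ∉ Compliance.
(iii) (exactly one): Pita ∈ Compliance.
(iv) (exactly one): Sven ∉ Compliance.
(viii) (exactly one): Elif ∈ Quality.
(ii) (exactly one): Lior ∈ Ops.
(vi): Uma ∉ Quality.
(vii): Mika matches Elif: Mika ∈ Quality.
(ix): Quality already has 2, so the rest are out.
(x): only 2 candidates remain for Compliance, so all are in.

Uma: Compliance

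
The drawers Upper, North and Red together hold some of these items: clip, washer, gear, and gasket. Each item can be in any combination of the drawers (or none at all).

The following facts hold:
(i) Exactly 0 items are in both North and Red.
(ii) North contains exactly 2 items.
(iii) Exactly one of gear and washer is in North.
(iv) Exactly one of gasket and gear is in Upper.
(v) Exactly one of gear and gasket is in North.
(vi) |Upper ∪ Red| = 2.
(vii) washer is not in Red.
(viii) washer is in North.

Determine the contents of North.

From (vii): washer ∉ Red.
From (viii): washer ∈ North.
(iii) (exactly one): gear ∉ North.
(v) (exactly one): gasket ∈ North.
(ii): North already has 2, so the rest are out.

North = {gasket, washer}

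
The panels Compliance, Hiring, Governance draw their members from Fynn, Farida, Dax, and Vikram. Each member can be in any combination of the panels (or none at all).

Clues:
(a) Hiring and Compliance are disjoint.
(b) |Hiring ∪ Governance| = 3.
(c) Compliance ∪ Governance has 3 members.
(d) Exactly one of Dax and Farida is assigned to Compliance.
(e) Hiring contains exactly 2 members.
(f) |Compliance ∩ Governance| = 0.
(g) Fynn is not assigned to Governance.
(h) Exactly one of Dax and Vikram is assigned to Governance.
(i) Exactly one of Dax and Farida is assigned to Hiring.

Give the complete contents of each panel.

From (g): Fynn ∉ Governance.
Suppose Fynn ∈ Compliance: no assignment then satisfies all the clues, so Fynn ∉ Compliance.

Compliance = {Dax}; Hiring = {Farida, Fynn}; Governance = {Farida, Vikram}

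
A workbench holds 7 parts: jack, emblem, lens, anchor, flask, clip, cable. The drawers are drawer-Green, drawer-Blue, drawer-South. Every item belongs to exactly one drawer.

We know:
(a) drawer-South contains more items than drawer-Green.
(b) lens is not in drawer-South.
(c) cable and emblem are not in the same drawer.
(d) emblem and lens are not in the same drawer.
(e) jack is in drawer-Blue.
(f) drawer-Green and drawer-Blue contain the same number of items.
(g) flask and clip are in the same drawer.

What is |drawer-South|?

From (b): lens ∉ drawer-South.
From (e): jack ∈ drawer-Blue.
Suppose flask ∈ drawer-Green: no assignment then satisfies all the clues, so flask ∉ drawer-Green.

3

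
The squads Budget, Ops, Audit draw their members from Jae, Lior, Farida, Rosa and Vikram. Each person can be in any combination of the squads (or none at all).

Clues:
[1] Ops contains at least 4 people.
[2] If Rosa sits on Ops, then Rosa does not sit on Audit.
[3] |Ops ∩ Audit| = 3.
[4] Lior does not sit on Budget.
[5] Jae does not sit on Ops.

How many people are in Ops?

From (4): Lior ∉ Budget.
From (5): Jae ∉ Ops.
(1): only 4 candidates remain for Ops, so all are in.
(2): Rosa ∉ Audit.

4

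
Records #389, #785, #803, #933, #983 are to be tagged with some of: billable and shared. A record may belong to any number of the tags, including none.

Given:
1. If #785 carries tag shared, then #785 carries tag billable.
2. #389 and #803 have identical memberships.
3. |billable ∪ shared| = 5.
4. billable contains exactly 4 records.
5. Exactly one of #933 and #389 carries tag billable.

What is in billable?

billable = {#389, #785, #803, #983}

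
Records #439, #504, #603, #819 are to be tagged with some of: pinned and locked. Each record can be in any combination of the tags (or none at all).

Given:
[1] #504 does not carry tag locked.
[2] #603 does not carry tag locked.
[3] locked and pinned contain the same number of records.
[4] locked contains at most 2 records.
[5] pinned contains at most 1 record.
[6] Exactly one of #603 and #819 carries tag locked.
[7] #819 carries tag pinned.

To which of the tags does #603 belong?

#603: none

From (1): #504 ∉ locked.
From (2): #603 ∉ locked.
From (7): #819 ∈ pinned.
(5): pinned already has 1, so the rest are out.
(6) (exactly one): #819 ∈ locked.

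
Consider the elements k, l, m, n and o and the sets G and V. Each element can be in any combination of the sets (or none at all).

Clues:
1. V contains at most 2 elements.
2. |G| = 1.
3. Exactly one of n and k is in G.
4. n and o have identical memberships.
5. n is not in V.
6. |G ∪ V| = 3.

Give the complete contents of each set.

G = {k}; V = {l, m}

From (5): n ∉ V.
(4): o matches n: o ∉ V.
Suppose k ∉ G: no assignment then satisfies all the clues, so k ∈ G.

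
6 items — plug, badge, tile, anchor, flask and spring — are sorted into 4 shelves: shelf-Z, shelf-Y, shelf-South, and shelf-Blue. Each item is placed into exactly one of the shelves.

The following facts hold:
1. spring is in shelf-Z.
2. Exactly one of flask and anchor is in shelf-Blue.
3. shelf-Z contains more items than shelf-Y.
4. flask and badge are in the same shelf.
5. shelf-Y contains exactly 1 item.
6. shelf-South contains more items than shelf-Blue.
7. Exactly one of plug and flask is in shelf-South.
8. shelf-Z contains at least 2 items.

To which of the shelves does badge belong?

badge: shelf-South

From (1): spring ∈ shelf-Z.
Suppose badge ∈ shelf-Z: no assignment then satisfies all the clues, so badge ∉ shelf-Z.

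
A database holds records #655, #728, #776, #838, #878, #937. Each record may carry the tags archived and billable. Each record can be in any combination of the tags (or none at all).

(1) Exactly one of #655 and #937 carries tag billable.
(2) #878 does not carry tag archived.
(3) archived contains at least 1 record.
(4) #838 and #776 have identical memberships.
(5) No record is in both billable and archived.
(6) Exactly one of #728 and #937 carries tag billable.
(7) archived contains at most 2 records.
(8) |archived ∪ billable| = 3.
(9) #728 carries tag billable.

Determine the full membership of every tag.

archived = {#937}; billable = {#655, #728}

From (2): #878 ∉ archived.
From (9): #728 ∈ billable.
(5) (disjoint): #728 ∉ archived.
(6) (exactly one): #937 ∉ billable.
(1) (exactly one): #655 ∈ billable.
(5) (disjoint): #655 ∉ archived.
Suppose #776 ∈ archived: no assignment then satisfies all the clues, so #776 ∉ archived.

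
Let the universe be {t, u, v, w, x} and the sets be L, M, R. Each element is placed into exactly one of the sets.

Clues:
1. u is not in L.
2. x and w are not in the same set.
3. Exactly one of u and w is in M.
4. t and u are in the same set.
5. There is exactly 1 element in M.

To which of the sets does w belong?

From (1): u ∉ L.
(4): t matches u: t ∉ L.
Suppose w ∈ L: no assignment then satisfies all the clues, so w ∉ L.

w: M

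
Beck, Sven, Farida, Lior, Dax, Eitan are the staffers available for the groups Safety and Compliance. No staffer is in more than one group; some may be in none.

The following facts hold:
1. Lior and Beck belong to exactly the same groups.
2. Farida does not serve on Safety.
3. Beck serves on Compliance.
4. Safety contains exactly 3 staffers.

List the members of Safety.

Safety = {Dax, Eitan, Sven}

From (2): Farida ∉ Safety.
From (3): Beck ∈ Compliance.
(1): Lior matches Beck: Lior ∉ Safety.
(1): Lior matches Beck: Lior ∈ Compliance.
(4): only 3 candidates remain for Safety, so all are in.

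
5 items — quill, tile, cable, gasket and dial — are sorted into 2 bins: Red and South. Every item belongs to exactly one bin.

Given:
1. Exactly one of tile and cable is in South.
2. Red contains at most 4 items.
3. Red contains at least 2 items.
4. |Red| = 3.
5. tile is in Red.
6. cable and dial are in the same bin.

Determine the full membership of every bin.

From (5): tile ∈ Red.
(1) (exactly one): cable ∈ South.
(6): dial matches cable: dial ∉ Red.
(6): dial matches cable: dial ∈ South.
(4): only 3 candidates remain for Red, so all are in.

Red = {gasket, quill, tile}; South = {cable, dial}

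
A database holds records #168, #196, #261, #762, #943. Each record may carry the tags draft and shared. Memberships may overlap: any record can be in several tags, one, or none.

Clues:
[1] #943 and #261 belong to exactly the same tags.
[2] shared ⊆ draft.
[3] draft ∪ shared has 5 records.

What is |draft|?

5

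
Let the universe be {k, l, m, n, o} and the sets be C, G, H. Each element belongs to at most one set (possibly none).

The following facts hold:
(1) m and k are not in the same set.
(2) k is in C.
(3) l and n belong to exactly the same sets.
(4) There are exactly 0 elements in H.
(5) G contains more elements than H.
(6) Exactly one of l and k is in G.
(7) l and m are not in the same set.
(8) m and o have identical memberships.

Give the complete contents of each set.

From (2): k ∈ C.
(1): m ∉ C.
(4): H already has 0, so the rest are out.
(6) (exactly one): l ∈ G.
(7): m ∉ G.
(8): o matches m: o ∉ C.
(8): o matches m: o ∉ G.
(3): n matches l: n ∉ C.
(3): n matches l: n ∈ G.

C = {k}; G = {l, n}; H = {}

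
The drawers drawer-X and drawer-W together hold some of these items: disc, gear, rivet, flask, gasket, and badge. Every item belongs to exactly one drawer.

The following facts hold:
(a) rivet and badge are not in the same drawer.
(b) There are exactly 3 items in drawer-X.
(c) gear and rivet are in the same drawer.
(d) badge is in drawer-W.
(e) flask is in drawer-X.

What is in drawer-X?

From (d): badge ∈ drawer-W.
From (e): flask ∈ drawer-X.
(a): rivet ∉ drawer-W.
(c): gear matches rivet: gear ∉ drawer-W.
Only one drawer left: gear ∈ drawer-X.
Only one drawer left: rivet ∈ drawer-X.
(b): drawer-X already has 3, so the rest are out.
Only one drawer left: disc ∈ drawer-W.
Only one drawer left: gasket ∈ drawer-W.

drawer-X = {flask, gear, rivet}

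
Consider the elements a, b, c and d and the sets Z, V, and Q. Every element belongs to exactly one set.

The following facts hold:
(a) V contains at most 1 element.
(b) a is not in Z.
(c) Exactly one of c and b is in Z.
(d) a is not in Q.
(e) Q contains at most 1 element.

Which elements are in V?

V = {a}

From (b): a ∉ Z.
From (d): a ∉ Q.
Only one set left: a ∈ V.
(a): V already has 1, so the rest are out.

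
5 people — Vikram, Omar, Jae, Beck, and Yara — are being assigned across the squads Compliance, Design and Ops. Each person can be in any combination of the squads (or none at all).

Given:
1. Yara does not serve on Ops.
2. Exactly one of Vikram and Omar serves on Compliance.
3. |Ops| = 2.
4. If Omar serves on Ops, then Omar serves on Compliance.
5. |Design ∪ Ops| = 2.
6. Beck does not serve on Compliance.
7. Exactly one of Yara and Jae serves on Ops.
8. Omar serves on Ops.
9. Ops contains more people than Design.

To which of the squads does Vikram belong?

Vikram: none

From (1): Yara ∉ Ops.
From (6): Beck ∉ Compliance.
From (8): Omar ∈ Ops.
(4): Omar ∈ Compliance.
(7) (exactly one): Jae ∈ Ops.
(2) (exactly one): Vikram ∉ Compliance.
(3): Ops already has 2, so the rest are out.
Suppose Vikram ∈ Design: no assignment then satisfies all the clues, so Vikram ∉ Design.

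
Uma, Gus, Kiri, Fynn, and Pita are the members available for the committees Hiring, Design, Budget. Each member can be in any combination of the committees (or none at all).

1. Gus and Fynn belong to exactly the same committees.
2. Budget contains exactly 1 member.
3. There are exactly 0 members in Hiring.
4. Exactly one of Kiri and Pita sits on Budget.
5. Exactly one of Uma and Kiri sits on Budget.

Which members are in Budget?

(3): Hiring already has 0, so the rest are out.
Suppose Uma ∈ Budget: no assignment then satisfies all the clues, so Uma ∉ Budget.

Budget = {Kiri}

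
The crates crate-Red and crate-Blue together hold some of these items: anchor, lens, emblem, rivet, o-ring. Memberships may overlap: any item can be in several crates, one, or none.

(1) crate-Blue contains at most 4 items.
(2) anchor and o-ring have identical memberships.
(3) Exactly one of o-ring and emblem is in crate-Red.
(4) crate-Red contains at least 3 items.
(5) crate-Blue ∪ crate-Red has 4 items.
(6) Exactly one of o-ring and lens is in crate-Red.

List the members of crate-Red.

crate-Red = {anchor, o-ring, rivet}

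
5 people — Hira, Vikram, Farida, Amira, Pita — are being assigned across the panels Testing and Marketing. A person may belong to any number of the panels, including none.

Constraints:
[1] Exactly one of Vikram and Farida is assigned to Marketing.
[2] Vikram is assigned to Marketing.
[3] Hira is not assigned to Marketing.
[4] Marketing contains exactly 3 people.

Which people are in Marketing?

From (2): Vikram ∈ Marketing.
From (3): Hira ∉ Marketing.
(1) (exactly one): Farida ∉ Marketing.
(4): only 3 candidates remain for Marketing, so all are in.

Marketing = {Amira, Pita, Vikram}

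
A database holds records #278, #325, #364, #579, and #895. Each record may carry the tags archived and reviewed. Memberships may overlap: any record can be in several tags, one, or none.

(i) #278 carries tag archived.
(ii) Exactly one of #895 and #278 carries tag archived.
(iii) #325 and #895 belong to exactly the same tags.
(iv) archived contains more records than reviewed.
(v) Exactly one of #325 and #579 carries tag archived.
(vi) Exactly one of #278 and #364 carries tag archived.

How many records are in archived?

From (i): #278 ∈ archived.
(ii) (exactly one): #895 ∉ archived.
(iii): #325 matches #895: #325 ∉ archived.
(v) (exactly one): #579 ∈ archived.
(vi) (exactly one): #364 ∉ archived.

2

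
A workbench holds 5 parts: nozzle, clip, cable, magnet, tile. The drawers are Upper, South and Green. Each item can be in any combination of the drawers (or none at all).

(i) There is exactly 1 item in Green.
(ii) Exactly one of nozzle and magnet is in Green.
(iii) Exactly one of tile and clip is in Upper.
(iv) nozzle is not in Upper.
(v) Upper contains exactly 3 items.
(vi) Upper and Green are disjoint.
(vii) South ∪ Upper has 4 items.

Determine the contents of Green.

Green = {nozzle}

From (iv): nozzle ∉ Upper.
Suppose nozzle ∉ Green: no assignment then satisfies all the clues, so nozzle ∈ Green.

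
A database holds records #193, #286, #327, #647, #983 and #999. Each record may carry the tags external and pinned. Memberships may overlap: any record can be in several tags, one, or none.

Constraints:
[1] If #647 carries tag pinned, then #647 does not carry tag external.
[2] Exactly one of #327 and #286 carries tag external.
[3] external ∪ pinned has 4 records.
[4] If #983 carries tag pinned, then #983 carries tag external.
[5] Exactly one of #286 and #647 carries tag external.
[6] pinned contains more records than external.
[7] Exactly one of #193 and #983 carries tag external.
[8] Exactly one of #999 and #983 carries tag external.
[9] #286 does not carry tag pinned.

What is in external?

From (9): #286 ∉ pinned.
Suppose #193 ∈ external: no assignment then satisfies all the clues, so #193 ∉ external.

external = {#286, #983}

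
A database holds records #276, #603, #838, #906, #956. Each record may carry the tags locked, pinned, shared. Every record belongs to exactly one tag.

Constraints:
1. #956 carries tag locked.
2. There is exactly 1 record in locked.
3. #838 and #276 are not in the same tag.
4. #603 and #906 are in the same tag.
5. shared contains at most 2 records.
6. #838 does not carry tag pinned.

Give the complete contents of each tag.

locked = {#956}; pinned = {#276, #603, #906}; shared = {#838}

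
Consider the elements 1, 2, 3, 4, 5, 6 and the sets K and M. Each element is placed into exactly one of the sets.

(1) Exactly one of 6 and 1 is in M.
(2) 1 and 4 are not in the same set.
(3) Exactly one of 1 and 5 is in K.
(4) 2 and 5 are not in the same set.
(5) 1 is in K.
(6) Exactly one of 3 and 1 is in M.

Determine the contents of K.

K = {1, 2}

From (5): 1 ∈ K.
(1) (exactly one): 6 ∈ M.
(2): 4 ∉ K.
(3) (exactly one): 5 ∉ K.
(6) (exactly one): 3 ∈ M.
Only one set left: 4 ∈ M.
Only one set left: 5 ∈ M.
(4): 2 ∉ M.
Only one set left: 2 ∈ K.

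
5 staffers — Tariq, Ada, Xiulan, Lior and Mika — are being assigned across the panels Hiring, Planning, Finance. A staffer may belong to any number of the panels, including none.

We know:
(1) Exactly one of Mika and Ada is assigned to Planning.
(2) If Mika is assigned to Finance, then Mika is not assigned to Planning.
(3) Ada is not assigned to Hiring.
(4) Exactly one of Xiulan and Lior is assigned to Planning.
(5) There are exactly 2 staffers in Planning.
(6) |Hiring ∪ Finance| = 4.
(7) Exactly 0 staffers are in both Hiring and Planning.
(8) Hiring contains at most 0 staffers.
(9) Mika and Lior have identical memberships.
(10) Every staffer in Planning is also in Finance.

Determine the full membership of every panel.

Hiring = {}; Planning = {Ada, Xiulan}; Finance = {Ada, Lior, Mika, Xiulan}

From (3): Ada ∉ Hiring.
(8): Hiring already has 0, so the rest are out.
Suppose Tariq ∈ Planning: no assignment then satisfies all the clues, so Tariq ∉ Planning.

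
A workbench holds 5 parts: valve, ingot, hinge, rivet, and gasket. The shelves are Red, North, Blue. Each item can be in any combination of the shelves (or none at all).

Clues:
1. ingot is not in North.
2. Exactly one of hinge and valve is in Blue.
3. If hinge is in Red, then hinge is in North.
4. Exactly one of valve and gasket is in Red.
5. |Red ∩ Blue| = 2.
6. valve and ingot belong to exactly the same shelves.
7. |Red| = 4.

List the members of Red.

Red = {hinge, ingot, rivet, valve}

From (1): ingot ∉ North.
(6): valve matches ingot: valve ∉ North.
Suppose valve ∉ Red: no assignment then satisfies all the clues, so valve ∈ Red.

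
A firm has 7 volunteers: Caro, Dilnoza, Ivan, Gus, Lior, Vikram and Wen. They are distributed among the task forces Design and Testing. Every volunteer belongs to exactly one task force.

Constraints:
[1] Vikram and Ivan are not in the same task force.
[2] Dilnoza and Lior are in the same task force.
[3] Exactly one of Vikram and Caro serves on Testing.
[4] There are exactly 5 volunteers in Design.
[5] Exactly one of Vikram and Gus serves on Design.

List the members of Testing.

Testing = {Vikram, Wen}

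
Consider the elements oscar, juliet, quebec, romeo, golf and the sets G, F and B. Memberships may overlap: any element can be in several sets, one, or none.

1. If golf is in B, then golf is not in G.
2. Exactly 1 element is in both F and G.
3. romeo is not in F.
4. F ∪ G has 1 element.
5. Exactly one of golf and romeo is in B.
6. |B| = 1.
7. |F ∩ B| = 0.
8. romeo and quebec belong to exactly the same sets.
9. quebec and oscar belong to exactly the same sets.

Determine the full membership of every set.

G = {juliet}; F = {juliet}; B = {golf}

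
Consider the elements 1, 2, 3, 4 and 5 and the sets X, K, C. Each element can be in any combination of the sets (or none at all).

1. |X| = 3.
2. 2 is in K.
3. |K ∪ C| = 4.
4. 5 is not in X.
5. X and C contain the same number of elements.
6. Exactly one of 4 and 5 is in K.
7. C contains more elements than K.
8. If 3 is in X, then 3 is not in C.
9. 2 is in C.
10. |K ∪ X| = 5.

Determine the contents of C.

C = {1, 2, 4}

From (2): 2 ∈ K.
From (4): 5 ∉ X.
From (9): 2 ∈ C.
Suppose 1 ∉ C: no assignment then satisfies all the clues, so 1 ∈ C.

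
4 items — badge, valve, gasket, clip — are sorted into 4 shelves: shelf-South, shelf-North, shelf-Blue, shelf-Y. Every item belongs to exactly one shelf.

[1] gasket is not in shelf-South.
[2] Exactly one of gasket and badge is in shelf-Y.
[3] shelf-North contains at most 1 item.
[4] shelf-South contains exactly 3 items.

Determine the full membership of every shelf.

From (1): gasket ∉ shelf-South.
(4): only 3 candidates remain for shelf-South, so all are in.
(2) (exactly one): gasket ∈ shelf-Y.

shelf-South = {badge, clip, valve}; shelf-North = {}; shelf-Blue = {}; shelf-Y = {gasket}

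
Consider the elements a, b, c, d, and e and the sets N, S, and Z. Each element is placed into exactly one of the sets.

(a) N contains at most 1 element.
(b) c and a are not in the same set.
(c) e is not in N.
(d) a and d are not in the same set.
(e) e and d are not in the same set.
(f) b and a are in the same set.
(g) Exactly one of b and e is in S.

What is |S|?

2

From (c): e ∉ N.
Suppose a ∈ N: no assignment then satisfies all the clues, so a ∉ N.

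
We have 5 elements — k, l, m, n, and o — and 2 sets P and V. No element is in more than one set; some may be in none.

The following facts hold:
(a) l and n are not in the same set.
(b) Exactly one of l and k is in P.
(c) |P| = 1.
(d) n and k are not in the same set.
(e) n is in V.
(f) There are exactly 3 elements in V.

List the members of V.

From (e): n ∈ V.
(a): l ∉ V.
(d): k ∉ V.
(f): only 3 candidates remain for V, so all are in.

V = {m, n, o}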